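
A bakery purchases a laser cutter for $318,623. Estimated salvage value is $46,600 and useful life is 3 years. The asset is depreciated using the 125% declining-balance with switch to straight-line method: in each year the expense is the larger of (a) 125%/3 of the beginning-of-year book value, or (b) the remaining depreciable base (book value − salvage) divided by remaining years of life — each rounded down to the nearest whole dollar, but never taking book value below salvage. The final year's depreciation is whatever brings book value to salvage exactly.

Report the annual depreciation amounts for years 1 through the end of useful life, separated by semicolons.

$132,759; $77,443; $61,821

Depreciable base = $318,623 − $46,600 = $272,023.
Year 1: DB = ⌊$318,623 × 125%/3⌋ = $132,759; SL = ⌊$272,023/3⌋ = $90,674 → take DB $132,759. Book value $185,864.
Year 2: DB = ⌊$185,864 × 125%/3⌋ = $77,443; SL = ⌊$139,264/2⌋ = $69,632 → take DB $77,443. Book value $108,421.
Year 3 (final): $108,421 − $46,600 = $61,821. Book value $46,600.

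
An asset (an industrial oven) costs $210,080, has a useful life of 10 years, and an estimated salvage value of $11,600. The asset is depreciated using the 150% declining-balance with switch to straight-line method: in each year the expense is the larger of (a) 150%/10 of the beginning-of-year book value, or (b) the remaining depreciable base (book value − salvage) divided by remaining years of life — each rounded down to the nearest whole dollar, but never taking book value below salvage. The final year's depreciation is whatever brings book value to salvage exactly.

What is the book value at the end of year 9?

$27,923

Depreciable base = $210,080 − $11,600 = $198,480.
Year 1: DB = ⌊$210,080 × 150%/10⌋ = $31,512; SL = ⌊$198,480/10⌋ = $19,848 → take DB $31,512. Book value $178,568.
Year 2: DB = ⌊$178,568 × 150%/10⌋ = $26,785; SL = ⌊$166,968/9⌋ = $18,552 → take DB $26,785. Book value $151,783.
Year 3: DB = ⌊$151,783 × 150%/10⌋ = $22,767; SL = ⌊$140,183/8⌋ = $17,522 → take DB $22,767. Book value $129,016.
Year 4: DB = ⌊$129,016 × 150%/10⌋ = $19,352; SL = ⌊$117,416/7⌋ = $16,773 → take DB $19,352. Book value $109,664.
Year 5: DB = ⌊$109,664 × 150%/10⌋ = $16,449; SL = ⌊$98,064/6⌋ = $16,344 → take DB $16,449. Book value $93,215.
Year 6: DB = ⌊$93,215 × 150%/10⌋ = $13,982; SL = ⌊$81,615/5⌋ = $16,323 → take SL $16,323. Book value $76,892.
Year 7: DB = ⌊$76,892 × 150%/10⌋ = $11,533; SL = ⌊$65,292/4⌋ = $16,323 → take SL $16,323. Book value $60,569.
Year 8: DB = ⌊$60,569 × 150%/10⌋ = $9,085; SL = ⌊$48,969/3⌋ = $16,323 → take SL $16,323. Book value $44,246.
Year 9: DB = ⌊$44,246 × 150%/10⌋ = $6,636; SL = ⌊$32,646/2⌋ = $16,323 → take SL $16,323. Book value $27,923.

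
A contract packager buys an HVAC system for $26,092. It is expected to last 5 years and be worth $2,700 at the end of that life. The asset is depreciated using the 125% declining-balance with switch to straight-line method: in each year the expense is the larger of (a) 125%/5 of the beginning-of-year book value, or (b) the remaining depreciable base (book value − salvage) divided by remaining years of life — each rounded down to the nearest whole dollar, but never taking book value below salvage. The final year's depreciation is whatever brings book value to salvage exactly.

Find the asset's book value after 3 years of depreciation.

$10,685

Depreciable base = $26,092 − $2,700 = $23,392.
Year 1: DB = ⌊$26,092 × 125%/5⌋ = $6,523; SL = ⌊$23,392/5⌋ = $4,678 → take DB $6,523. Book value $19,569.
Year 2: DB = ⌊$19,569 × 125%/5⌋ = $4,892; SL = ⌊$16,869/4⌋ = $4,217 → take DB $4,892. Book value $14,677.
Year 3: DB = ⌊$14,677 × 125%/5⌋ = $3,669; SL = ⌊$11,977/3⌋ = $3,992 → take SL $3,992. Book value $10,685.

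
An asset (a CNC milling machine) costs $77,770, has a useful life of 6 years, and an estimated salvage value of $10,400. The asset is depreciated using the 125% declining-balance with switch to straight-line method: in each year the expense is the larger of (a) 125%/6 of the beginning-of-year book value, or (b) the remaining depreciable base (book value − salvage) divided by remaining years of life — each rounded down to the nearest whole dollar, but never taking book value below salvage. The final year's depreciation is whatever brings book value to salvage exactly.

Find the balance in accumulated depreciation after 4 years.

$48,578

Depreciable base = $77,770 − $10,400 = $67,370.
Year 1: DB = ⌊$77,770 × 125%/6⌋ = $16,202; SL = ⌊$67,370/6⌋ = $11,228 → take DB $16,202. Book value $61,568.
Year 2: DB = ⌊$61,568 × 125%/6⌋ = $12,826; SL = ⌊$51,168/5⌋ = $10,233 → take DB $12,826. Book value $48,742.
Year 3: DB = ⌊$48,742 × 125%/6⌋ = $10,154; SL = ⌊$38,342/4⌋ = $9,585 → take DB $10,154. Book value $38,588.
Year 4: DB = ⌊$38,588 × 125%/6⌋ = $8,039; SL = ⌊$28,188/3⌋ = $9,396 → take SL $9,396. Book value $29,192.
Accumulated through year 4 = $77,770 − $29,192 = $48,578.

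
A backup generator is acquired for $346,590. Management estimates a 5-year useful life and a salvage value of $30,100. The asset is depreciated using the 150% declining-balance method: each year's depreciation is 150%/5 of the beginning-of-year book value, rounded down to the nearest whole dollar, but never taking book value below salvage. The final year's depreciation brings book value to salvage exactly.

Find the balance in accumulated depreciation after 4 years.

$263,373

Depreciable base = $346,590 − $30,100 = $316,490.
Year 1: ⌊$346,590 × 150%/5⌋ = $103,977. Book value $242,613.
Year 2: ⌊$242,613 × 150%/5⌋ = $72,783. Book value $169,830.
Year 3: ⌊$169,830 × 150%/5⌋ = $50,949. Book value $118,881.
Year 4: ⌊$118,881 × 150%/5⌋ = $35,664. Book value $83,217.
Accumulated through year 4 = $346,590 − $83,217 = $263,373.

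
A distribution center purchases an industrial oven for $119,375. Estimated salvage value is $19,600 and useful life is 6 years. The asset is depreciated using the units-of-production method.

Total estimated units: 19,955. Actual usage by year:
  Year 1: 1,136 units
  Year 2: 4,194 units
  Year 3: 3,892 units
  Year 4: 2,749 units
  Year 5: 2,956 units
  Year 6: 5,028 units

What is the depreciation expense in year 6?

$25,140

Depreciable base = $119,375 − $19,600 = $99,775.
Rate = $99,775 / 19,955 units = $5 per unit.
Year 1: 1,136 × $5 = $5,680. Book value $113,695.
Year 2: 4,194 × $5 = $20,970. Book value $92,725.
Year 3: 3,892 × $5 = $19,460. Book value $73,265.
Year 4: 2,749 × $5 = $13,745. Book value $59,520.
Year 5: 2,956 × $5 = $14,780. Book value $44,740.
Year 6: 5,028 × $5 = $25,140. Book value $19,600.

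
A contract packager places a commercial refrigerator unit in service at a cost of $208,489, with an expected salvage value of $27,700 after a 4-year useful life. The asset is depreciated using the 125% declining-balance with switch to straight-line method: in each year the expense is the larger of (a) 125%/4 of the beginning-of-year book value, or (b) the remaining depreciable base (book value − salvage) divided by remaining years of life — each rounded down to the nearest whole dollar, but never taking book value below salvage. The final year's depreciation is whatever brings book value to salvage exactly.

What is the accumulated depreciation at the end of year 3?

Depreciable base = $208,489 − $27,700 = $180,789.
Year 1: DB = ⌊$208,489 × 125%/4⌋ = $65,152; SL = ⌊$180,789/4⌋ = $45,197 → take DB $65,152. Book value $143,337.
Year 2: DB = ⌊$143,337 × 125%/4⌋ = $44,792; SL = ⌊$115,637/3⌋ = $38,545 → take DB $44,792. Book value $98,545.
Year 3: DB = ⌊$98,545 × 125%/4⌋ = $30,795; SL = ⌊$70,845/2⌋ = $35,422 → take SL $35,422. Book value $63,123.
Accumulated through year 3 = $208,489 − $63,123 = $145,366.

$145,366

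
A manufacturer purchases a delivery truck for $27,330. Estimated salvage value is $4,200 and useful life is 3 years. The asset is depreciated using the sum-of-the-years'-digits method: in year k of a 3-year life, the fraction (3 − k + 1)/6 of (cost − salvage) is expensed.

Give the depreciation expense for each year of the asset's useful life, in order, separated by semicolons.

$11,565; $7,710; $3,855

Depreciable base = $27,330 − $4,200 = $23,130.
Sum of the years' digits = 3+2+1 = 6.
Year 1: $23,130 × 3/6 = $11,565. Book value $15,765.
Year 2: $23,130 × 2/6 = $7,710. Book value $8,055.
Year 3: $23,130 × 1/6 = $3,855. Book value $4,200.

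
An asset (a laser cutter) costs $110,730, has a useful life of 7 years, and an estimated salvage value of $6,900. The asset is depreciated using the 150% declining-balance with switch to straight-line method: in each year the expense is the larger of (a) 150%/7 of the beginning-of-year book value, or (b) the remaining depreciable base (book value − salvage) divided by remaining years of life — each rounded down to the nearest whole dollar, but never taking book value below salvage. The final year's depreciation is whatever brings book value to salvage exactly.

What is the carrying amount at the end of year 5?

Depreciable base = $110,730 − $6,900 = $103,830.
Year 1: DB = ⌊$110,730 × 150%/7⌋ = $23,727; SL = ⌊$103,830/7⌋ = $14,832 → take DB $23,727. Book value $87,003.
Year 2: DB = ⌊$87,003 × 150%/7⌋ = $18,643; SL = ⌊$80,103/6⌋ = $13,350 → take DB $18,643. Book value $68,360.
Year 3: DB = ⌊$68,360 × 150%/7⌋ = $14,648; SL = ⌊$61,460/5⌋ = $12,292 → take DB $14,648. Book value $53,712.
Year 4: DB = ⌊$53,712 × 150%/7⌋ = $11,509; SL = ⌊$46,812/4⌋ = $11,703 → take SL $11,703. Book value $42,009.
Year 5: DB = ⌊$42,009 × 150%/7⌋ = $9,001; SL = ⌊$35,109/3⌋ = $11,703 → take SL $11,703. Book value $30,306.

$30,306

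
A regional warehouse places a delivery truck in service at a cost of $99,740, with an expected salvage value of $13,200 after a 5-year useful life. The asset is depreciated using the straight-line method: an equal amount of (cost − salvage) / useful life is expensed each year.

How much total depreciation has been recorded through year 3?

Depreciable base = $99,740 − $13,200 = $86,540.
Annual expense = $86,540 / 5 = $17,308.
End of year 1: book value $82,432.
End of year 2: book value $65,124.
End of year 3: book value $47,816.
Accumulated through year 3 = $99,740 − $47,816 = $51,924.

$51,924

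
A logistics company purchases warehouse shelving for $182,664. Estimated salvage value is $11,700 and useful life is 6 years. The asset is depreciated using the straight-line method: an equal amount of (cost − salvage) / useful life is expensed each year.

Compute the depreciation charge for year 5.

$28,494

Depreciable base = $182,664 − $11,700 = $170,964.
Annual expense = $170,964 / 6 = $28,494.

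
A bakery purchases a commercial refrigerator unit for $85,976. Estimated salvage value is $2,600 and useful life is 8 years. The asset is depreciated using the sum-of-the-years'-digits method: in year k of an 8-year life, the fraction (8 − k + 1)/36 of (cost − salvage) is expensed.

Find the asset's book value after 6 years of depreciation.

Depreciable base = $85,976 − $2,600 = $83,376.
Sum of the years' digits = 8+7+6+5+4+3+2+1 = 36.
Year 1: $83,376 × 8/36 = $18,528. Book value $67,448.
Year 2: $83,376 × 7/36 = $16,212. Book value $51,236.
Year 3: $83,376 × 6/36 = $13,896. Book value $37,340.
Year 4: $83,376 × 5/36 = $11,580. Book value $25,760.
Year 5: $83,376 × 4/36 = $9,264. Book value $16,496.
Year 6: $83,376 × 3/36 = $6,948. Book value $9,548.

$9,548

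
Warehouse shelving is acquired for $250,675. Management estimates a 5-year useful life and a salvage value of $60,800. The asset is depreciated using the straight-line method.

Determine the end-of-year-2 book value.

$174,725

Depreciable base = $250,675 − $60,800 = $189,875.
Annual expense = $189,875 / 5 = $37,975.
End of year 1: book value $212,700.
End of year 2: book value $174,725.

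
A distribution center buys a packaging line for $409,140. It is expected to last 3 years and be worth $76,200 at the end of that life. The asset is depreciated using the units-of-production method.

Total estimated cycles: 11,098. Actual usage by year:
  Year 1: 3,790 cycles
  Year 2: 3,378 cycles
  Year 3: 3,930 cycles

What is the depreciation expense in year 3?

Depreciable base = $409,140 − $76,200 = $332,940.
Rate = $332,940 / 11,098 cycles = $30 per cycle.
Year 1: 3,790 × $30 = $113,700. Book value $295,440.
Year 2: 3,378 × $30 = $101,340. Book value $194,100.
Year 3: 3,930 × $30 = $117,900. Book value $76,200.

$117,900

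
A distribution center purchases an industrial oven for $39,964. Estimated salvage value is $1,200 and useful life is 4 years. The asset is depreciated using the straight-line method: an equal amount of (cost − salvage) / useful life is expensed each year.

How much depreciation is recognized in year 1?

Depreciable base = $39,964 − $1,200 = $38,764.
Annual expense = $38,764 / 4 = $9,691.

$9,691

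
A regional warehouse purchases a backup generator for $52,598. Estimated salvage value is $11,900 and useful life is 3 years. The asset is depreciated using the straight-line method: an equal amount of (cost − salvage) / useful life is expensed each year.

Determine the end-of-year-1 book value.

Depreciable base = $52,598 − $11,900 = $40,698.
Annual expense = $40,698 / 3 = $13,566.
End of year 1: book value $39,032.

$39,032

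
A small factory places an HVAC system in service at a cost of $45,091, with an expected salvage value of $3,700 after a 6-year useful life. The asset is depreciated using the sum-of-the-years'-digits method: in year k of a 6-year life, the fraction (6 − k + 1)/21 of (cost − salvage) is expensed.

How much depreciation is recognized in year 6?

Depreciable base = $45,091 − $3,700 = $41,391.
Sum of the years' digits = 6+5+4+3+2+1 = 21.
Year 1: $41,391 × 6/21 = $11,826. Book value $33,265.
Year 2: $41,391 × 5/21 = $9,855. Book value $23,410.
Year 3: $41,391 × 4/21 = $7,884. Book value $15,526.
Year 4: $41,391 × 3/21 = $5,913. Book value $9,613.
Year 5: $41,391 × 2/21 = $3,942. Book value $5,671.
Year 6: $41,391 × 1/21 = $1,971. Book value $3,700.

$1,971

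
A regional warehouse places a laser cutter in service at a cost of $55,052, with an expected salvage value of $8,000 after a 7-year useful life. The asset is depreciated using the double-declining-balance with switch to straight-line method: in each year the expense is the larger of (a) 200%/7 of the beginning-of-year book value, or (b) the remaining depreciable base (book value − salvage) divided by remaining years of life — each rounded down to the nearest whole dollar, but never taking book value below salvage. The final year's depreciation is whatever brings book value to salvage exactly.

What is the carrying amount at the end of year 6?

$8,000

Depreciable base = $55,052 − $8,000 = $47,052.
Year 1: DB = ⌊$55,052 × 200%/7⌋ = $15,729; SL = ⌊$47,052/7⌋ = $6,721 → take DB $15,729. Book value $39,323.
Year 2: DB = ⌊$39,323 × 200%/7⌋ = $11,235; SL = ⌊$31,323/6⌋ = $5,220 → take DB $11,235. Book value $28,088.
Year 3: DB = ⌊$28,088 × 200%/7⌋ = $8,025; SL = ⌊$20,088/5⌋ = $4,017 → take DB $8,025. Book value $20,063.
Year 4: DB = ⌊$20,063 × 200%/7⌋ = $5,732; SL = ⌊$12,063/4⌋ = $3,015 → take DB $5,732. Book value $14,331.
Year 5: DB = ⌊$14,331 × 200%/7⌋ = $4,094; SL = ⌊$6,331/3⌋ = $2,110 → take DB $4,094. Book value $10,237.
Year 6: DB = ⌊$10,237 × 200%/7⌋ = $2,924; SL = ⌊$2,237/2⌋ = $1,118 → take DB $2,924, capped at $2,237. Book value $8,000.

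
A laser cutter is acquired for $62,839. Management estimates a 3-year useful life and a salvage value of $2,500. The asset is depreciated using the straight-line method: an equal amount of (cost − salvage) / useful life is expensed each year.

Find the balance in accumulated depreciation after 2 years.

Depreciable base = $62,839 − $2,500 = $60,339.
Annual expense = $60,339 / 3 = $20,113.
End of year 1: book value $42,726.
End of year 2: book value $22,613.
Accumulated through year 2 = $62,839 − $22,613 = $40,226.

$40,226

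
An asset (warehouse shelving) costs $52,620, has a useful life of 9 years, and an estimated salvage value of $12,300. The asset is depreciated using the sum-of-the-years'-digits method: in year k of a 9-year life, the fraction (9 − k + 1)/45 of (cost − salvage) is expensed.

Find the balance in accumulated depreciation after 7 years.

$37,632

Depreciable base = $52,620 − $12,300 = $40,320.
Sum of the years' digits = 9+8+7+6+5+4+3+2+1 = 45.
Year 1: $40,320 × 9/45 = $8,064. Book value $44,556.
Year 2: $40,320 × 8/45 = $7,168. Book value $37,388.
Year 3: $40,320 × 7/45 = $6,272. Book value $31,116.
Year 4: $40,320 × 6/45 = $5,376. Book value $25,740.
Year 5: $40,320 × 5/45 = $4,480. Book value $21,260.
Year 6: $40,320 × 4/45 = $3,584. Book value $17,676.
Year 7: $40,320 × 3/45 = $2,688. Book value $14,988.
Accumulated through year 7 = $52,620 − $14,988 = $37,632.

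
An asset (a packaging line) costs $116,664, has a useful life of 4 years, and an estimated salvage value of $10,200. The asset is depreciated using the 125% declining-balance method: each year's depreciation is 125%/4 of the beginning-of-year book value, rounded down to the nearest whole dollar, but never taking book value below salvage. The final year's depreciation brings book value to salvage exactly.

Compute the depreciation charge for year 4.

$27,711

Depreciable base = $116,664 − $10,200 = $106,464.
Year 1: ⌊$116,664 × 125%/4⌋ = $36,457. Book value $80,207.
Year 2: ⌊$80,207 × 125%/4⌋ = $25,064. Book value $55,143.
Year 3: ⌊$55,143 × 125%/4⌋ = $17,232. Book value $37,911.
Year 4 (final): $37,911 − $10,200 = $27,711. Book value $10,200.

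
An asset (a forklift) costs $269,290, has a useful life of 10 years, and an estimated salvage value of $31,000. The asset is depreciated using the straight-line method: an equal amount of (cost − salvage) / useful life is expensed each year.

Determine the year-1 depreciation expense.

Depreciable base = $269,290 − $31,000 = $238,290.
Annual expense = $238,290 / 10 = $23,829.

$23,829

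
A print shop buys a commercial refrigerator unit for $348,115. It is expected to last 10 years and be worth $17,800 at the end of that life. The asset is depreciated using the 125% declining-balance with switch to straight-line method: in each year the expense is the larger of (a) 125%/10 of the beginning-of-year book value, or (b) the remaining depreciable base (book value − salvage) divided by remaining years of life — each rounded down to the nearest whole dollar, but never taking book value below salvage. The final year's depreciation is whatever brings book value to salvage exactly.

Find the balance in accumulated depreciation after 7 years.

Depreciable base = $348,115 − $17,800 = $330,315.
Year 1: DB = ⌊$348,115 × 125%/10⌋ = $43,514; SL = ⌊$330,315/10⌋ = $33,031 → take DB $43,514. Book value $304,601.
Year 2: DB = ⌊$304,601 × 125%/10⌋ = $38,075; SL = ⌊$286,801/9⌋ = $31,866 → take DB $38,075. Book value $266,526.
Year 3: DB = ⌊$266,526 × 125%/10⌋ = $33,315; SL = ⌊$248,726/8⌋ = $31,090 → take DB $33,315. Book value $233,211.
Year 4: DB = ⌊$233,211 × 125%/10⌋ = $29,151; SL = ⌊$215,411/7⌋ = $30,773 → take SL $30,773. Book value $202,438.
Year 5: DB = ⌊$202,438 × 125%/10⌋ = $25,304; SL = ⌊$184,638/6⌋ = $30,773 → take SL $30,773. Book value $171,665.
Year 6: DB = ⌊$171,665 × 125%/10⌋ = $21,458; SL = ⌊$153,865/5⌋ = $30,773 → take SL $30,773. Book value $140,892.
Year 7: DB = ⌊$140,892 × 125%/10⌋ = $17,611; SL = ⌊$123,092/4⌋ = $30,773 → take SL $30,773. Book value $110,119.
Accumulated through year 7 = $348,115 − $110,119 = $237,996.

$237,996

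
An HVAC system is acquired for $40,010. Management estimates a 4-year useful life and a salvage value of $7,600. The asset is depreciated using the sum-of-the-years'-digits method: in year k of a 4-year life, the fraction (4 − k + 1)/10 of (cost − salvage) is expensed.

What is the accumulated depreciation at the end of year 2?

Depreciable base = $40,010 − $7,600 = $32,410.
Sum of the years' digits = 4+3+2+1 = 10.
Year 1: $32,410 × 4/10 = $12,964. Book value $27,046.
Year 2: $32,410 × 3/10 = $9,723. Book value $17,323.
Accumulated through year 2 = $40,010 − $17,323 = $22,687.

$22,687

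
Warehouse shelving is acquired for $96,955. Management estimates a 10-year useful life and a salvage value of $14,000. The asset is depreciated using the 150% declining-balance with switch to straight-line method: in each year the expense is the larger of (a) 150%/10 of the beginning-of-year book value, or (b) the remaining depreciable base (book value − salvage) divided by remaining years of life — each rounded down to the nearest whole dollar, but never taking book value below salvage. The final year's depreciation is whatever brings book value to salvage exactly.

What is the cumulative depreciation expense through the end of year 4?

$46,342

Depreciable base = $96,955 − $14,000 = $82,955.
Year 1: DB = ⌊$96,955 × 150%/10⌋ = $14,543; SL = ⌊$82,955/10⌋ = $8,295 → take DB $14,543. Book value $82,412.
Year 2: DB = ⌊$82,412 × 150%/10⌋ = $12,361; SL = ⌊$68,412/9⌋ = $7,601 → take DB $12,361. Book value $70,051.
Year 3: DB = ⌊$70,051 × 150%/10⌋ = $10,507; SL = ⌊$56,051/8⌋ = $7,006 → take DB $10,507. Book value $59,544.
Year 4: DB = ⌊$59,544 × 150%/10⌋ = $8,931; SL = ⌊$45,544/7⌋ = $6,506 → take DB $8,931. Book value $50,613.
Accumulated through year 4 = $96,955 − $50,613 = $46,342.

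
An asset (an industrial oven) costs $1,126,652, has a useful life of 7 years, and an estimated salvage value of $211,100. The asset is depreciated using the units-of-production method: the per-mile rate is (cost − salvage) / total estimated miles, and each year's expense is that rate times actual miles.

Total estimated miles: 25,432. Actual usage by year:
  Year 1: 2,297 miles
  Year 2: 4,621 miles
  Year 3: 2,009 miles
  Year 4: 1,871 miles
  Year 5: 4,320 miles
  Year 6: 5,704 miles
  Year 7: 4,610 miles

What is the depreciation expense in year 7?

Depreciable base = $1,126,652 − $211,100 = $915,552.
Rate = $915,552 / 25,432 miles = $36 per mile.
Year 1: 2,297 × $36 = $82,692. Book value $1,043,960.
Year 2: 4,621 × $36 = $166,356. Book value $877,604.
Year 3: 2,009 × $36 = $72,324. Book value $805,280.
Year 4: 1,871 × $36 = $67,356. Book value $737,924.
Year 5: 4,320 × $36 = $155,520. Book value $582,404.
Year 6: 5,704 × $36 = $205,344. Book value $377,060.
Year 7: 4,610 × $36 = $165,960. Book value $211,100.

$165,960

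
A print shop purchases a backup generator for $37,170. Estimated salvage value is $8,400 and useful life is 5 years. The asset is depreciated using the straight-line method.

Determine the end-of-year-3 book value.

$19,908

Depreciable base = $37,170 − $8,400 = $28,770.
Annual expense = $28,770 / 5 = $5,754.
End of year 1: book value $31,416.
End of year 2: book value $25,662.
End of year 3: book value $19,908.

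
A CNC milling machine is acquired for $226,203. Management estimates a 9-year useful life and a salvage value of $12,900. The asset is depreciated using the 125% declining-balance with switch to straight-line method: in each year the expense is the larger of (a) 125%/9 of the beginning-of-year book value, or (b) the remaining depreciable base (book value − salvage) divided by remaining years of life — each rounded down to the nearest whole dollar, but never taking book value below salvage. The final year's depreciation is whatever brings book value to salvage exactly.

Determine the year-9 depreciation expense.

$21,923

Depreciable base = $226,203 − $12,900 = $213,303.
Year 1: DB = ⌊$226,203 × 125%/9⌋ = $31,417; SL = ⌊$213,303/9⌋ = $23,700 → take DB $31,417. Book value $194,786.
Year 2: DB = ⌊$194,786 × 125%/9⌋ = $27,053; SL = ⌊$181,886/8⌋ = $22,735 → take DB $27,053. Book value $167,733.
Year 3: DB = ⌊$167,733 × 125%/9⌋ = $23,296; SL = ⌊$154,833/7⌋ = $22,119 → take DB $23,296. Book value $144,437.
Year 4: DB = ⌊$144,437 × 125%/9⌋ = $20,060; SL = ⌊$131,537/6⌋ = $21,922 → take SL $21,922. Book value $122,515.
Year 5: DB = ⌊$122,515 × 125%/9⌋ = $17,015; SL = ⌊$109,615/5⌋ = $21,923 → take SL $21,923. Book value $100,592.
Year 6: DB = ⌊$100,592 × 125%/9⌋ = $13,971; SL = ⌊$87,692/4⌋ = $21,923 → take SL $21,923. Book value $78,669.
Year 7: DB = ⌊$78,669 × 125%/9⌋ = $10,926; SL = ⌊$65,769/3⌋ = $21,923 → take SL $21,923. Book value $56,746.
Year 8: DB = ⌊$56,746 × 125%/9⌋ = $7,881; SL = ⌊$43,846/2⌋ = $21,923 → take SL $21,923. Book value $34,823.
Year 9 (final): $34,823 − $12,900 = $21,923. Book value $12,900.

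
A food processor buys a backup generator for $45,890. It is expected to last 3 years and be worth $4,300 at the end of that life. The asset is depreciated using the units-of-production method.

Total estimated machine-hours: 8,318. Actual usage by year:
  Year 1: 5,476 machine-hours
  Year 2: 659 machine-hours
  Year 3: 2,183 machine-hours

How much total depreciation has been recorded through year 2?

$30,675

Depreciable base = $45,890 − $4,300 = $41,590.
Rate = $41,590 / 8,318 machine-hours = $5 per machine-hour.
Year 1: 5,476 × $5 = $27,380. Book value $18,510.
Year 2: 659 × $5 = $3,295. Book value $15,215.
Accumulated through year 2 = $45,890 − $15,215 = $30,675.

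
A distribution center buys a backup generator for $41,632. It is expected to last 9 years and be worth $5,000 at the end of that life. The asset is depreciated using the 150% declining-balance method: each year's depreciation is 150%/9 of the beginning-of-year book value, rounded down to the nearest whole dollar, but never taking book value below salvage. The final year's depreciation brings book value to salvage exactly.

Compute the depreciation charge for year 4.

Depreciable base = $41,632 − $5,000 = $36,632.
Year 1: ⌊$41,632 × 150%/9⌋ = $6,938. Book value $34,694.
Year 2: ⌊$34,694 × 150%/9⌋ = $5,782. Book value $28,912.
Year 3: ⌊$28,912 × 150%/9⌋ = $4,818. Book value $24,094.
Year 4: ⌊$24,094 × 150%/9⌋ = $4,015. Book value $20,079.

$4,015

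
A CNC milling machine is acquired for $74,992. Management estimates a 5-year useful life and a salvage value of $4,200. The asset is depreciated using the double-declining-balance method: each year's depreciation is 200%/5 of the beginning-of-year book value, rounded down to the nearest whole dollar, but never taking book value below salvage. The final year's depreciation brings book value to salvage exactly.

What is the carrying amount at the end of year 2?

Depreciable base = $74,992 − $4,200 = $70,792.
Year 1: ⌊$74,992 × 200%/5⌋ = $29,996. Book value $44,996.
Year 2: ⌊$44,996 × 200%/5⌋ = $17,998. Book value $26,998.

$26,998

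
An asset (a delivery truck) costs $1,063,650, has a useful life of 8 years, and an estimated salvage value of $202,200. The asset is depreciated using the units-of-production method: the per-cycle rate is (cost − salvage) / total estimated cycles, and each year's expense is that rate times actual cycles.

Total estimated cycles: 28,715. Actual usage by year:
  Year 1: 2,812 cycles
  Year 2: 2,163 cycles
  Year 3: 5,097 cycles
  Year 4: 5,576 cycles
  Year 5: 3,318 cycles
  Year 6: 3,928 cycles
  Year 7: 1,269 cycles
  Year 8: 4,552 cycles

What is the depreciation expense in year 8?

Depreciable base = $1,063,650 − $202,200 = $861,450.
Rate = $861,450 / 28,715 cycles = $30 per cycle.
Year 1: 2,812 × $30 = $84,360. Book value $979,290.
Year 2: 2,163 × $30 = $64,890. Book value $914,400.
Year 3: 5,097 × $30 = $152,910. Book value $761,490.
Year 4: 5,576 × $30 = $167,280. Book value $594,210.
Year 5: 3,318 × $30 = $99,540. Book value $494,670.
Year 6: 3,928 × $30 = $117,840. Book value $376,830.
Year 7: 1,269 × $30 = $38,070. Book value $338,760.
Year 8: 4,552 × $30 = $136,560. Book value $202,200.

$136,560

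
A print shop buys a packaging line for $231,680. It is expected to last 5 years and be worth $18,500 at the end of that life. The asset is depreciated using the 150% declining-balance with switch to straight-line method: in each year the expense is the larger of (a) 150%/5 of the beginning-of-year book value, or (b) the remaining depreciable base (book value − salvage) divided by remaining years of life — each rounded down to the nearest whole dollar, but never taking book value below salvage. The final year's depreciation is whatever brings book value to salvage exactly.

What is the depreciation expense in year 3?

Depreciable base = $231,680 − $18,500 = $213,180.
Year 1: DB = ⌊$231,680 × 150%/5⌋ = $69,504; SL = ⌊$213,180/5⌋ = $42,636 → take DB $69,504. Book value $162,176.
Year 2: DB = ⌊$162,176 × 150%/5⌋ = $48,652; SL = ⌊$143,676/4⌋ = $35,919 → take DB $48,652. Book value $113,524.
Year 3: DB = ⌊$113,524 × 150%/5⌋ = $34,057; SL = ⌊$95,024/3⌋ = $31,674 → take DB $34,057. Book value $79,467.

$34,057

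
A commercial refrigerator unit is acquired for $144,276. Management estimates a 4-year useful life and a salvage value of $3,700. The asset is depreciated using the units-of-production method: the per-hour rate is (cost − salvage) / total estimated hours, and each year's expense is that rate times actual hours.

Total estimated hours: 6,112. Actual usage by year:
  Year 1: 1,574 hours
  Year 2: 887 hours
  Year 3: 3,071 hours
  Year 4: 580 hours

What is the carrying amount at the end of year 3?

$17,040

Depreciable base = $144,276 − $3,700 = $140,576.
Rate = $140,576 / 6,112 hours = $23 per hour.
Year 1: 1,574 × $23 = $36,202. Book value $108,074.
Year 2: 887 × $23 = $20,401. Book value $87,673.
Year 3: 3,071 × $23 = $70,633. Book value $17,040.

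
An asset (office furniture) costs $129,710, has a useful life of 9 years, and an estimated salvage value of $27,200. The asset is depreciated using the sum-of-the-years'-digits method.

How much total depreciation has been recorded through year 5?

$79,730

Depreciable base = $129,710 − $27,200 = $102,510.
Sum of the years' digits = 9+8+7+6+5+4+3+2+1 = 45.
Year 1: $102,510 × 9/45 = $20,502. Book value $109,208.
Year 2: $102,510 × 8/45 = $18,224. Book value $90,984.
Year 3: $102,510 × 7/45 = $15,946. Book value $75,038.
Year 4: $102,510 × 6/45 = $13,668. Book value $61,370.
Year 5: $102,510 × 5/45 = $11,390. Book value $49,980.
Accumulated through year 5 = $129,710 − $49,980 = $79,730.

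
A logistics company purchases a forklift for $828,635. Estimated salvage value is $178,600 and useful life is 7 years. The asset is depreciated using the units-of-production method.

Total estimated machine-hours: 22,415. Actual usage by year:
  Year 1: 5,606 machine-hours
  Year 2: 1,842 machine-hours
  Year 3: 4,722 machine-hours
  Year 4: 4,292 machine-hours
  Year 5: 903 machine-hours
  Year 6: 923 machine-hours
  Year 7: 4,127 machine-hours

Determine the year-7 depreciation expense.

$119,683

Depreciable base = $828,635 − $178,600 = $650,035.
Rate = $650,035 / 22,415 machine-hours = $29 per machine-hour.
Year 1: 5,606 × $29 = $162,574. Book value $666,061.
Year 2: 1,842 × $29 = $53,418. Book value $612,643.
Year 3: 4,722 × $29 = $136,938. Book value $475,705.
Year 4: 4,292 × $29 = $124,468. Book value $351,237.
Year 5: 903 × $29 = $26,187. Book value $325,050.
Year 6: 923 × $29 = $26,767. Book value $298,283.
Year 7: 4,127 × $29 = $119,683. Book value $178,600.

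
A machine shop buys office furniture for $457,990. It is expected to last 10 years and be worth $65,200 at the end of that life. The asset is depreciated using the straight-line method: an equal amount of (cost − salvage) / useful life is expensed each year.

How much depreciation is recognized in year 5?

Depreciable base = $457,990 − $65,200 = $392,790.
Annual expense = $392,790 / 10 = $39,279.

$39,279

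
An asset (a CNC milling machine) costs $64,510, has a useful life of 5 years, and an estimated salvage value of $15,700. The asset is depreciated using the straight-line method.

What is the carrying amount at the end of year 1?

Depreciable base = $64,510 − $15,700 = $48,810.
Annual expense = $48,810 / 5 = $9,762.
End of year 1: book value $54,748.

$54,748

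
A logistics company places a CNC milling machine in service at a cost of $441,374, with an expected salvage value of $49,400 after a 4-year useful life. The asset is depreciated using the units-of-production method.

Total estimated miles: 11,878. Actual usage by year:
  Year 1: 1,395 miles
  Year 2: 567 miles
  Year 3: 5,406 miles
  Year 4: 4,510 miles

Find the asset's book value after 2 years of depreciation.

Depreciable base = $441,374 − $49,400 = $391,974.
Rate = $391,974 / 11,878 miles = $33 per mile.
Year 1: 1,395 × $33 = $46,035. Book value $395,339.
Year 2: 567 × $33 = $18,711. Book value $376,628.

$376,628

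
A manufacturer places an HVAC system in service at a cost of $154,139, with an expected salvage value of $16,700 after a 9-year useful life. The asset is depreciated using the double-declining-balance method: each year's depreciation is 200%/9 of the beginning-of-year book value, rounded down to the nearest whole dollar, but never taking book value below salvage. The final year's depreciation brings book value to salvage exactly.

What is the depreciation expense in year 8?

$5,898

Depreciable base = $154,139 − $16,700 = $137,439.
Year 1: ⌊$154,139 × 200%/9⌋ = $34,253. Book value $119,886.
Year 2: ⌊$119,886 × 200%/9⌋ = $26,641. Book value $93,245.
Year 3: ⌊$93,245 × 200%/9⌋ = $20,721. Book value $72,524.
Year 4: ⌊$72,524 × 200%/9⌋ = $16,116. Book value $56,408.
Year 5: ⌊$56,408 × 200%/9⌋ = $12,535. Book value $43,873.
Year 6: ⌊$43,873 × 200%/9⌋ = $9,749. Book value $34,124.
Year 7: ⌊$34,124 × 200%/9⌋ = $7,583. Book value $26,541.
Year 8: ⌊$26,541 × 200%/9⌋ = $5,898. Book value $20,643.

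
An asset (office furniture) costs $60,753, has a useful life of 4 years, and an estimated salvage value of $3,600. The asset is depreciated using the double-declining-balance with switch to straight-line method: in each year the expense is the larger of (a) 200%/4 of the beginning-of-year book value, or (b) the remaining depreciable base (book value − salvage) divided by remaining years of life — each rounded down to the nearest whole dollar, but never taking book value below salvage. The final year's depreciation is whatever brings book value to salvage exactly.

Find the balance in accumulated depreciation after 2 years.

$45,564

Depreciable base = $60,753 − $3,600 = $57,153.
Year 1: DB = ⌊$60,753 × 200%/4⌋ = $30,376; SL = ⌊$57,153/4⌋ = $14,288 → take DB $30,376. Book value $30,377.
Year 2: DB = ⌊$30,377 × 200%/4⌋ = $15,188; SL = ⌊$26,777/3⌋ = $8,925 → take DB $15,188. Book value $15,189.
Accumulated through year 2 = $60,753 − $15,189 = $45,564.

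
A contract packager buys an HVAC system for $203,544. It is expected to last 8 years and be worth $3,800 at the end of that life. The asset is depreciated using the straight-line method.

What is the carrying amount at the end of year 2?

$153,608

Depreciable base = $203,544 − $3,800 = $199,744.
Annual expense = $199,744 / 8 = $24,968.
End of year 1: book value $178,576.
End of year 2: book value $153,608.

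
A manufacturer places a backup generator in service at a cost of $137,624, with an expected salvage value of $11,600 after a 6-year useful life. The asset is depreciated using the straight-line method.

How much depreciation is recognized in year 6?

Depreciable base = $137,624 − $11,600 = $126,024.
Annual expense = $126,024 / 6 = $21,004.

$21,004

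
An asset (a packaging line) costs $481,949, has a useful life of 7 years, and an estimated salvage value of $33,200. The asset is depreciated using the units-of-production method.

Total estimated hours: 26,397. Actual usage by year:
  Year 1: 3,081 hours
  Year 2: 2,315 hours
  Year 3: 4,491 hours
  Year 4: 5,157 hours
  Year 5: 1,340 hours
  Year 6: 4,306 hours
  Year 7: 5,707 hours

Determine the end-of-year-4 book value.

$226,201

Depreciable base = $481,949 − $33,200 = $448,749.
Rate = $448,749 / 26,397 hours = $17 per hour.
Year 1: 3,081 × $17 = $52,377. Book value $429,572.
Year 2: 2,315 × $17 = $39,355. Book value $390,217.
Year 3: 4,491 × $17 = $76,347. Book value $313,870.
Year 4: 5,157 × $17 = $87,669. Book value $226,201.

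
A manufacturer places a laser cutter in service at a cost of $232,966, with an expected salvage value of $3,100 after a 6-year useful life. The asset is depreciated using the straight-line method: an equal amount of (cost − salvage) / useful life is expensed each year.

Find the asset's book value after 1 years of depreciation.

Depreciable base = $232,966 − $3,100 = $229,866.
Annual expense = $229,866 / 6 = $38,311.
End of year 1: book value $194,655.

$194,655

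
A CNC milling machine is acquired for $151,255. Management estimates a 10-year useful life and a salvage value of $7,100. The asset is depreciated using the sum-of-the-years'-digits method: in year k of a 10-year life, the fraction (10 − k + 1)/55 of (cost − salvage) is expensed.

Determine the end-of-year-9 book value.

$9,721

Depreciable base = $151,255 − $7,100 = $144,155.
Sum of the years' digits = 10+9+8+7+6+5+4+3+2+1 = 55.
Year 1: $144,155 × 10/55 = $26,210. Book value $125,045.
Year 2: $144,155 × 9/55 = $23,589. Book value $101,456.
Year 3: $144,155 × 8/55 = $20,968. Book value $80,488.
Year 4: $144,155 × 7/55 = $18,347. Book value $62,141.
Year 5: $144,155 × 6/55 = $15,726. Book value $46,415.
Year 6: $144,155 × 5/55 = $13,105. Book value $33,310.
Year 7: $144,155 × 4/55 = $10,484. Book value $22,826.
Year 8: $144,155 × 3/55 = $7,863. Book value $14,963.
Year 9: $144,155 × 2/55 = $5,242. Book value $9,721.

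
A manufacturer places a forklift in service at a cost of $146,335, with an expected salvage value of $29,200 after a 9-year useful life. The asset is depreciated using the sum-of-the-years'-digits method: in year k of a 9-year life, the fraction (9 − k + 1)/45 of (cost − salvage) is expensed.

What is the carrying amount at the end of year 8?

$31,803

Depreciable base = $146,335 − $29,200 = $117,135.
Sum of the years' digits = 9+8+7+6+5+4+3+2+1 = 45.
Year 1: $117,135 × 9/45 = $23,427. Book value $122,908.
Year 2: $117,135 × 8/45 = $20,824. Book value $102,084.
Year 3: $117,135 × 7/45 = $18,221. Book value $83,863.
Year 4: $117,135 × 6/45 = $15,618. Book value $68,245.
Year 5: $117,135 × 5/45 = $13,015. Book value $55,230.
Year 6: $117,135 × 4/45 = $10,412. Book value $44,818.
Year 7: $117,135 × 3/45 = $7,809. Book value $37,009.
Year 8: $117,135 × 2/45 = $5,206. Book value $31,803.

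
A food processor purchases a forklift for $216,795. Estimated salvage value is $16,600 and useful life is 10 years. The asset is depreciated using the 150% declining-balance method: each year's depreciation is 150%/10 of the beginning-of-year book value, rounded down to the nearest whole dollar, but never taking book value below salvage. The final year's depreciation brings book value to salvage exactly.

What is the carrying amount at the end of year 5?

$96,194

Depreciable base = $216,795 − $16,600 = $200,195.
Year 1: ⌊$216,795 × 150%/10⌋ = $32,519. Book value $184,276.
Year 2: ⌊$184,276 × 150%/10⌋ = $27,641. Book value $156,635.
Year 3: ⌊$156,635 × 150%/10⌋ = $23,495. Book value $133,140.
Year 4: ⌊$133,140 × 150%/10⌋ = $19,971. Book value $113,169.
Year 5: ⌊$113,169 × 150%/10⌋ = $16,975. Book value $96,194.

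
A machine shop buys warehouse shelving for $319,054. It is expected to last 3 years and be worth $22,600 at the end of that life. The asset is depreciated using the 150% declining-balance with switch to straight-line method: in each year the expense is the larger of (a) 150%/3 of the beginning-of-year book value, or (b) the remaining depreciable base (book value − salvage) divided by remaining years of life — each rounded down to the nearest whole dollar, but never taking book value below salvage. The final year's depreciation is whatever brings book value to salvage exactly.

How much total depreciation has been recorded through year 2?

$239,290

Depreciable base = $319,054 − $22,600 = $296,454.
Year 1: DB = ⌊$319,054 × 150%/3⌋ = $159,527; SL = ⌊$296,454/3⌋ = $98,818 → take DB $159,527. Book value $159,527.
Year 2: DB = ⌊$159,527 × 150%/3⌋ = $79,763; SL = ⌊$136,927/2⌋ = $68,463 → take DB $79,763. Book value $79,764.
Accumulated through year 2 = $319,054 − $79,764 = $239,290.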